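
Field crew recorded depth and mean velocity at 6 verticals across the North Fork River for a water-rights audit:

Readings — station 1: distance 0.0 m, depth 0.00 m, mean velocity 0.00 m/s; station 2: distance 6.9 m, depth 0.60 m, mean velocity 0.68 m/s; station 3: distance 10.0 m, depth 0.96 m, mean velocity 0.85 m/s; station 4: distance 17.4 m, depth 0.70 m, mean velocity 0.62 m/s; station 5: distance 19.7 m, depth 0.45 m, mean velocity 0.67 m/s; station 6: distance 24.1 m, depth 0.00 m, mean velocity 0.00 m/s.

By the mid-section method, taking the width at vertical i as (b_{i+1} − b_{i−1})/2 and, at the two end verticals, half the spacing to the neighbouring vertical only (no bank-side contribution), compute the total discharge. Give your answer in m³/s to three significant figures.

w_2 = (10.0 − 0.0)/2 = 5 m; q_2 = 0.68 × 0.60 × 5 = 2.040 m³/s
w_3 = (17.4 − 6.9)/2 = 5.25 m; q_3 = 0.85 × 0.96 × 5.25 = 4.284 m³/s
w_4 = (19.7 − 10.0)/2 = 4.85 m; q_4 = 0.62 × 0.70 × 4.85 = 2.105 m³/s
w_5 = (24.1 − 17.4)/2 = 3.35 m; q_5 = 0.67 × 0.45 × 3.35 = 1.010 m³/s
Stations 1, 6 contribute zero (depth or velocity is 0).
Q = Σ qᵢ = 9.439 m³/s

9.44 m³/s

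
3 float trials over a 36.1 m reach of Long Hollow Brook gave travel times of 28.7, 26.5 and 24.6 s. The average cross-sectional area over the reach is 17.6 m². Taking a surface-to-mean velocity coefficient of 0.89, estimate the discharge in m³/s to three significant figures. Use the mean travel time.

21.3 m³/s

t̄ = (28.7 + 26.5 + 24.6) / 3 = 26.6 s
v_surface = L / t̄ = 36.1 / 26.6 = 1.357 m/s
v_mean = 0.89 × 1.357 = 1.208 m/s
Q = A × v_mean = 17.6 × 1.208 = 21.26 m³/s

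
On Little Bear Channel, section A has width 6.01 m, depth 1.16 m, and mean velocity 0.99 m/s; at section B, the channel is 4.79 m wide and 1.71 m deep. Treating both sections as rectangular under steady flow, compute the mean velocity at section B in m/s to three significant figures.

Q = A₁V₁ = (6.01×1.16) × 0.99 = 6.902 m³/s
A₂ = 4.79 × 1.71 = 8.191 m²
V₂ = Q/A₂ = 6.902/8.191 = 0.8426 m/s

0.843 m/s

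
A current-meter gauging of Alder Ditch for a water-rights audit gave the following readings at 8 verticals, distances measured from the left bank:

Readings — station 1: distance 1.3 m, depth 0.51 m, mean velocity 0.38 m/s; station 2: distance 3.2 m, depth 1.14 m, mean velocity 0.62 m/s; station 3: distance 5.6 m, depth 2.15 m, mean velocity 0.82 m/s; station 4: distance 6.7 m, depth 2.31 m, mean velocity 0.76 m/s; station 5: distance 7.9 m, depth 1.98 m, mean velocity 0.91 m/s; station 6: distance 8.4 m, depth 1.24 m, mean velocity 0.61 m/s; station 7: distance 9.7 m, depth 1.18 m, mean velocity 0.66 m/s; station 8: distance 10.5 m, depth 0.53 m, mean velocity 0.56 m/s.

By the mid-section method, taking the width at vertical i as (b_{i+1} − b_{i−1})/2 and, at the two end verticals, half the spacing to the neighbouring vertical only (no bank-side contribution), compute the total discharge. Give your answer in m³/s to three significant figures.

9.96 m³/s

w_1 = (3.2 − 1.3)/2 = 0.95 m; q_1 = 0.38 × 0.51 × 0.95 = 0.1841 m³/s
w_2 = (5.6 − 1.3)/2 = 2.15 m; q_2 = 0.62 × 1.14 × 2.15 = 1.520 m³/s
w_3 = (6.7 − 3.2)/2 = 1.75 m; q_3 = 0.82 × 2.15 × 1.75 = 3.085 m³/s
w_4 = (7.9 − 5.6)/2 = 1.15 m; q_4 = 0.76 × 2.31 × 1.15 = 2.019 m³/s
w_5 = (8.4 − 6.7)/2 = 0.85 m; q_5 = 0.91 × 1.98 × 0.85 = 1.532 m³/s
w_6 = (9.7 − 7.9)/2 = 0.9 m; q_6 = 0.61 × 1.24 × 0.9 = 0.6808 m³/s
w_7 = (10.5 − 8.4)/2 = 1.05 m; q_7 = 0.66 × 1.18 × 1.05 = 0.8177 m³/s
w_8 = (10.5 − 9.7)/2 = 0.4 m; q_8 = 0.56 × 0.53 × 0.4 = 0.1187 m³/s
Q = Σ qᵢ = 9.957 m³/s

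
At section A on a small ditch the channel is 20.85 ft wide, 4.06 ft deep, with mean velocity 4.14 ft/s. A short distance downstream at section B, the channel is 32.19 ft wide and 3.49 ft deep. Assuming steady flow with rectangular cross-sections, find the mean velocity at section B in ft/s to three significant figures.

Q = A₁V₁ = (20.85×4.06) × 4.14 = 350.5 ft³/s
A₂ = 32.19 × 3.49 = 112.3 ft²
V₂ = Q/A₂ = 350.5/112.3 = 3.120 ft/s

3.12 ft/s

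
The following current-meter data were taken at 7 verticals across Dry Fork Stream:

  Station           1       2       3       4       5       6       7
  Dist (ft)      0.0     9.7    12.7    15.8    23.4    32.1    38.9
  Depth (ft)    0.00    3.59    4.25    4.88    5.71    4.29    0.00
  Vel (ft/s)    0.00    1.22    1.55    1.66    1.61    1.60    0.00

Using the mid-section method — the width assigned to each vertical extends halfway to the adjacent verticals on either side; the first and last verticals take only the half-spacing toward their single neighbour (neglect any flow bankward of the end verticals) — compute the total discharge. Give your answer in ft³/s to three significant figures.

219 ft³/s

w_2 = (12.7 − 0.0)/2 = 6.35 ft; q_2 = 1.22 × 3.59 × 6.35 = 27.81 ft³/s
w_3 = (15.8 − 9.7)/2 = 3.05 ft; q_3 = 1.55 × 4.25 × 3.05 = 20.09 ft³/s
w_4 = (23.4 − 12.7)/2 = 5.35 ft; q_4 = 1.66 × 4.88 × 5.35 = 43.34 ft³/s
w_5 = (32.1 − 15.8)/2 = 8.15 ft; q_5 = 1.61 × 5.71 × 8.15 = 74.92 ft³/s
w_6 = (38.9 − 23.4)/2 = 7.75 ft; q_6 = 1.60 × 4.29 × 7.75 = 53.20 ft³/s
Stations 1, 7 contribute zero (depth or velocity is 0).
Q = Σ qᵢ = 219.4 ft³/s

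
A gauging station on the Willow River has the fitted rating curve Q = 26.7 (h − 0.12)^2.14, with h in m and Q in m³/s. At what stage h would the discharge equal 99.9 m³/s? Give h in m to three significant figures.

1.97 m

h − h₀ = (Q/C)^(1/b) = (99.9/26.7)^(1/2.14) = 1.853 m
h = 0.12 + 1.853 = 1.973 m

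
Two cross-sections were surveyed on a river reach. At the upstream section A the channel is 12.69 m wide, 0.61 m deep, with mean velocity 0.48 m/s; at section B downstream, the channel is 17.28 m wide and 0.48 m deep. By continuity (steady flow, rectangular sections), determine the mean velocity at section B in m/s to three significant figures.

Q = A₁V₁ = (12.69×0.61) × 0.48 = 3.716 m³/s
A₂ = 17.28 × 0.48 = 8.294 m²
V₂ = Q/A₂ = 3.716/8.294 = 0.4480 m/s

0.448 m/s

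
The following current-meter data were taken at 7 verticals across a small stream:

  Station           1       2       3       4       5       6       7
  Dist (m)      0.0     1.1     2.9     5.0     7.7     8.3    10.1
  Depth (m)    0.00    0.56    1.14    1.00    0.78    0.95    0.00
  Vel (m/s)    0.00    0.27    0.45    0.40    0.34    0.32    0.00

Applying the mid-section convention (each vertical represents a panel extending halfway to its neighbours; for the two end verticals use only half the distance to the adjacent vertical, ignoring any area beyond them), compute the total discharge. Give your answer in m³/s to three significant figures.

2.98 m³/s

w_2 = (2.9 − 0.0)/2 = 1.45 m; q_2 = 0.27 × 0.56 × 1.45 = 0.2192 m³/s
w_3 = (5.0 − 1.1)/2 = 1.95 m; q_3 = 0.45 × 1.14 × 1.95 = 1.000 m³/s
w_4 = (7.7 − 2.9)/2 = 2.4 m; q_4 = 0.40 × 1.00 × 2.4 = 0.9600 m³/s
w_5 = (8.3 − 5.0)/2 = 1.65 m; q_5 = 0.34 × 0.78 × 1.65 = 0.4376 m³/s
w_6 = (10.1 − 7.7)/2 = 1.2 m; q_6 = 0.32 × 0.95 × 1.2 = 0.3648 m³/s
Stations 1, 7 contribute zero (depth or velocity is 0).
Q = Σ qᵢ = 2.982 m³/s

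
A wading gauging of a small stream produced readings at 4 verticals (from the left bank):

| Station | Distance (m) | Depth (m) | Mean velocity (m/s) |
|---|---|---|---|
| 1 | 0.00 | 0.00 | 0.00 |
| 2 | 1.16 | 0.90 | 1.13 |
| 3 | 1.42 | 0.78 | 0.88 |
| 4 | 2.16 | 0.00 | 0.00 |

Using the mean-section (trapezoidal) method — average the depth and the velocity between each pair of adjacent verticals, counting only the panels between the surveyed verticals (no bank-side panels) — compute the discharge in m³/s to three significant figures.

0.641 m³/s

Panel 1-2: Δb = 1.16 m, d̄ = (0.00+0.90)/2 = 0.45, v̄ = (0.00+1.13)/2 = 0.565 → q = 1.16×0.45×0.565 = 0.2949 m³/s
Panel 2-3: Δb = 0.26 m, d̄ = (0.90+0.78)/2 = 0.84, v̄ = (1.13+0.88)/2 = 1.005 → q = 0.26×0.84×1.005 = 0.2195 m³/s
Panel 3-4: Δb = 0.74 m, d̄ = (0.78+0.00)/2 = 0.39, v̄ = (0.88+0.00)/2 = 0.44 → q = 0.74×0.39×0.44 = 0.1270 m³/s
Q = Σ q = 0.6414 m³/s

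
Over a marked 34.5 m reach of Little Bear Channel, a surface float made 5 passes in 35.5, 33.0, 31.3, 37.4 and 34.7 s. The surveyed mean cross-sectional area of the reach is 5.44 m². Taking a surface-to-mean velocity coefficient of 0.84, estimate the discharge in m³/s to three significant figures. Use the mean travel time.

t̄ = (35.5 + 33.0 + 31.3 + 37.4 + 34.7) / 5 = 34.38 s
v_surface = L / t̄ = 34.5 / 34.38 = 1.003 m/s
v_mean = 0.84 × 1.003 = 0.8429 m/s
Q = A × v_mean = 5.44 × 0.8429 = 4.586 m³/s

4.59 m³/s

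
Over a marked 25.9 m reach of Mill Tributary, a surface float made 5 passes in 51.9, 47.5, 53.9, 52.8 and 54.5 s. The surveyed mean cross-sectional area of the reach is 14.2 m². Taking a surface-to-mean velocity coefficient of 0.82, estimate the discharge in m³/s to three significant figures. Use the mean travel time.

t̄ = (51.9 + 47.5 + 53.9 + 52.8 + 54.5) / 5 = 52.12 s
v_surface = L / t̄ = 25.9 / 52.12 = 0.4969 m/s
v_mean = 0.82 × 0.4969 = 0.4075 m/s
Q = A × v_mean = 14.2 × 0.4075 = 5.786 m³/s

5.79 m³/s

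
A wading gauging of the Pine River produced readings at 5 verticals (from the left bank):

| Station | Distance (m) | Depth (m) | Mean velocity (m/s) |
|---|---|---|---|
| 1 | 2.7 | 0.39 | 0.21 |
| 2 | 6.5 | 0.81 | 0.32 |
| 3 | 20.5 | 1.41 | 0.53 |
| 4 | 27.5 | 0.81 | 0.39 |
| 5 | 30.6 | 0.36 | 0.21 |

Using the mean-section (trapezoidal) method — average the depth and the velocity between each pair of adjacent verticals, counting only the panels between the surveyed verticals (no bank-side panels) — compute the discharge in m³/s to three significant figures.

Panel 1-2: Δb = 3.8 m, d̄ = (0.39+0.81)/2 = 0.6, v̄ = (0.21+0.32)/2 = 0.265 → q = 3.8×0.6×0.265 = 0.6042 m³/s
Panel 2-3: Δb = 14 m, d̄ = (0.81+1.41)/2 = 1.11, v̄ = (0.32+0.53)/2 = 0.425 → q = 14×1.11×0.425 = 6.605 m³/s
Panel 3-4: Δb = 7 m, d̄ = (1.41+0.81)/2 = 1.11, v̄ = (0.53+0.39)/2 = 0.46 → q = 7×1.11×0.46 = 3.574 m³/s
Panel 4-5: Δb = 3.1 m, d̄ = (0.81+0.36)/2 = 0.585, v̄ = (0.39+0.21)/2 = 0.3 → q = 3.1×0.585×0.3 = 0.5441 m³/s
Q = Σ q = 11.33 m³/s

11.3 m³/s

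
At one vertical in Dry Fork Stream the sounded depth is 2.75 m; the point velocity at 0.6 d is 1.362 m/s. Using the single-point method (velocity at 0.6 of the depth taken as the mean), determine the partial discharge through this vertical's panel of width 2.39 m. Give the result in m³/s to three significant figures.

v̄ = v₀.₆ = 1.362 m/s
q = v̄ × d × w = 1.362 × 2.75 × 2.39 = 8.952 m³/s

8.95 m³/s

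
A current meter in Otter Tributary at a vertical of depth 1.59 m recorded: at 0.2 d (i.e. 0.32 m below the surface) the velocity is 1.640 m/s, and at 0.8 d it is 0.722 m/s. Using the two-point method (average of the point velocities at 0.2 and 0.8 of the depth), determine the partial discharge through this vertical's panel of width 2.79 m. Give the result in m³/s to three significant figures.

5.24 m³/s

v̄ = (1.640 + 0.722) / 2 = 1.181 m/s
q = v̄ × d × w = 1.181 × 1.59 × 2.79 = 5.239 m³/s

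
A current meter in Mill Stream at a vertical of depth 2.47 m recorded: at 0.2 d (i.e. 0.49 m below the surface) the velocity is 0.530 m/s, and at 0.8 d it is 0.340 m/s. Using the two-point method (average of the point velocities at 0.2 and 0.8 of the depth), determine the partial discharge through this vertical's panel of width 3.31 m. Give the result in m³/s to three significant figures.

3.56 m³/s

v̄ = (0.530 + 0.340) / 2 = 0.4350 m/s
q = v̄ × d × w = 0.4350 × 2.47 × 3.31 = 3.556 m³/s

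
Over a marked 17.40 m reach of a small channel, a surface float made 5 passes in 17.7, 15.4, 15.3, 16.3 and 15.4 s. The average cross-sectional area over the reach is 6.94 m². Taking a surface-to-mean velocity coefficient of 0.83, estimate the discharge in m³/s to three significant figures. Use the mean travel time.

t̄ = (17.7 + 15.4 + 15.3 + 16.3 + 15.4) / 5 = 16.02 s
v_surface = L / t̄ = 17.40 / 16.02 = 1.086 m/s
v_mean = 0.83 × 1.086 = 0.9015 m/s
Q = A × v_mean = 6.94 × 0.9015 = 6.256 m³/s

6.26 m³/s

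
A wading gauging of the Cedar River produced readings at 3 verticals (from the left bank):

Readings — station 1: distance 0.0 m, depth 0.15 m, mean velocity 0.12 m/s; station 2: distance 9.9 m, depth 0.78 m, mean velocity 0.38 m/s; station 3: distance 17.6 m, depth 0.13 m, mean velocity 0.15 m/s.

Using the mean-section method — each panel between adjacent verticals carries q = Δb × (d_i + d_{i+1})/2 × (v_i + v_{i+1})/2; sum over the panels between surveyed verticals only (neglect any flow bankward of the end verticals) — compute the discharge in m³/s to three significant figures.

2.08 m³/s

Panel 1-2: Δb = 9.9 m, d̄ = (0.15+0.78)/2 = 0.465, v̄ = (0.12+0.38)/2 = 0.25 → q = 9.9×0.465×0.25 = 1.151 m³/s
Panel 2-3: Δb = 7.7 m, d̄ = (0.78+0.13)/2 = 0.455, v̄ = (0.38+0.15)/2 = 0.265 → q = 7.7×0.455×0.265 = 0.9284 m³/s
Q = Σ q = 2.079 m³/s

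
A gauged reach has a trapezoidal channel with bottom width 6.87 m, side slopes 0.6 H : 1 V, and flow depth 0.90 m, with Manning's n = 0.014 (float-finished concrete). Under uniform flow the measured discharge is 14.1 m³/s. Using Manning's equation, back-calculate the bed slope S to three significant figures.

A = (b + z·y)·y = (6.87 + 0.6×0.90)×0.90 = 6.669 m²
P = b + 2y√(1+z²) = 6.87 + 2×0.90×√(1+0.6²) = 8.969 m
R = A/P = 6.669/8.969 = 0.7435 m
S = (Q·n / (1·A·R^(2/3)))² = (14.1×0.014 / (1×6.669×0.8207))² = 0.001301

0.00130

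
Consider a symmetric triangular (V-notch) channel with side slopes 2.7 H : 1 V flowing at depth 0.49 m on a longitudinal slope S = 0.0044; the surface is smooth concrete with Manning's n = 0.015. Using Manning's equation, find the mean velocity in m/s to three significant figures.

A = z·y² = 2.7×0.49² = 0.6483 m²
P = 2y√(1+z²) = 2×0.49×√(1+2.7²) = 2.822 m
R = A/P = 0.6483/2.822 = 0.2297 m
Q = (1/n)·A·R^(2/3)·S^(1/2) = (1/0.015) × 0.6483 × 0.2297^(2/3) × 0.0044^(1/2) = 1.075 m³/s
V = Q/A = 1.075/0.6483 = 1.659 m/s

1.66 m/s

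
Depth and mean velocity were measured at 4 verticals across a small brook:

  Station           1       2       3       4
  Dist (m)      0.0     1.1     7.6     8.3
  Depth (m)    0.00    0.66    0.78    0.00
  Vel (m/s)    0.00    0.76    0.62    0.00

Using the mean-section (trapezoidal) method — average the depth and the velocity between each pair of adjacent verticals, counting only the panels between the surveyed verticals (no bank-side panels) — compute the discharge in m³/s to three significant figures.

3.45 m³/s

Panel 1-2: Δb = 1.1 m, d̄ = (0.00+0.66)/2 = 0.33, v̄ = (0.00+0.76)/2 = 0.38 → q = 1.1×0.33×0.38 = 0.1379 m³/s
Panel 2-3: Δb = 6.5 m, d̄ = (0.66+0.78)/2 = 0.72, v̄ = (0.76+0.62)/2 = 0.69 → q = 6.5×0.72×0.69 = 3.229 m³/s
Panel 3-4: Δb = 0.7 m, d̄ = (0.78+0.00)/2 = 0.39, v̄ = (0.62+0.00)/2 = 0.31 → q = 0.7×0.39×0.31 = 0.08463 m³/s
Q = Σ q = 3.452 m³/s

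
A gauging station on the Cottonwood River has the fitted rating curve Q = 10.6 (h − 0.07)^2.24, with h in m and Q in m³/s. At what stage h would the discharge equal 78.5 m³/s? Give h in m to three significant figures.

h − h₀ = (Q/C)^(1/b) = (78.5/10.6)^(1/2.24) = 2.445 m
h = 0.07 + 2.445 = 2.515 m

2.51 m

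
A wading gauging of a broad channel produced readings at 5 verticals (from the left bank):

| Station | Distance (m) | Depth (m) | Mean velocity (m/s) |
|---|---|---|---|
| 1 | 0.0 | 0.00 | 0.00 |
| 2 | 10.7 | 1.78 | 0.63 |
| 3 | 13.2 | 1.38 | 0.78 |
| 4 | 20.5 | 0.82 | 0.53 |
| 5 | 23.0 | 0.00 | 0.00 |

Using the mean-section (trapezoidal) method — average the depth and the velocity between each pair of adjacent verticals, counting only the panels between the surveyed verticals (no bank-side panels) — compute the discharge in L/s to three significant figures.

11300 L/s

Panel 1-2: Δb = 10.7 m, d̄ = (0.00+1.78)/2 = 0.89, v̄ = (0.00+0.63)/2 = 0.315 → q = 10.7×0.89×0.315 = 3.000 m³/s
Panel 2-3: Δb = 2.5 m, d̄ = (1.78+1.38)/2 = 1.58, v̄ = (0.63+0.78)/2 = 0.705 → q = 2.5×1.58×0.705 = 2.785 m³/s
Panel 3-4: Δb = 7.3 m, d̄ = (1.38+0.82)/2 = 1.1, v̄ = (0.78+0.53)/2 = 0.655 → q = 7.3×1.1×0.655 = 5.260 m³/s
Panel 4-5: Δb = 2.5 m, d̄ = (0.82+0.00)/2 = 0.41, v̄ = (0.53+0.00)/2 = 0.265 → q = 2.5×0.41×0.265 = 0.2716 m³/s
Q = Σ q = 11.32 m³/s
= 11.32 × 1000 = 11320 L/s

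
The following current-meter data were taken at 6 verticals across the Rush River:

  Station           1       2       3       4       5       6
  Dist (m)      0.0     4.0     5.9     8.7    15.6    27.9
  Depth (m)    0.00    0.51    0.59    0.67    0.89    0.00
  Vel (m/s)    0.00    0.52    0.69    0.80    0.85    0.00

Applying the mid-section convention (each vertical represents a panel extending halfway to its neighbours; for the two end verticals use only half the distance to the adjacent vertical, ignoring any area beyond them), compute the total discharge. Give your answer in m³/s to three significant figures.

11.6 m³/s

w_2 = (5.9 − 0.0)/2 = 2.95 m; q_2 = 0.52 × 0.51 × 2.95 = 0.7823 m³/s
w_3 = (8.7 − 4.0)/2 = 2.35 m; q_3 = 0.69 × 0.59 × 2.35 = 0.9567 m³/s
w_4 = (15.6 − 5.9)/2 = 4.85 m; q_4 = 0.80 × 0.67 × 4.85 = 2.600 m³/s
w_5 = (27.9 − 8.7)/2 = 9.6 m; q_5 = 0.85 × 0.89 × 9.6 = 7.262 m³/s
Stations 1, 6 contribute zero (depth or velocity is 0).
Q = Σ qᵢ = 11.60 m³/s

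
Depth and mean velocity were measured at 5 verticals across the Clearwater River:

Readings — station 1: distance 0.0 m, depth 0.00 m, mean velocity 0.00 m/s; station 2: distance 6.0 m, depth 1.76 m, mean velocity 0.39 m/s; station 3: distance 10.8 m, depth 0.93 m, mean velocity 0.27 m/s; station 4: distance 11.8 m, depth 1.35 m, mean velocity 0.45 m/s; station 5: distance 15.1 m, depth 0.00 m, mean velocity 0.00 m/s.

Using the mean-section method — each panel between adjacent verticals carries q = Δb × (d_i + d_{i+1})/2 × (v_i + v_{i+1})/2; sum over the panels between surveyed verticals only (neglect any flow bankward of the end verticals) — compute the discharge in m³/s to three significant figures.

Panel 1-2: Δb = 6 m, d̄ = (0.00+1.76)/2 = 0.88, v̄ = (0.00+0.39)/2 = 0.195 → q = 6×0.88×0.195 = 1.030 m³/s
Panel 2-3: Δb = 4.8 m, d̄ = (1.76+0.93)/2 = 1.345, v̄ = (0.39+0.27)/2 = 0.33 → q = 4.8×1.345×0.33 = 2.130 m³/s
Panel 3-4: Δb = 1 m, d̄ = (0.93+1.35)/2 = 1.14, v̄ = (0.27+0.45)/2 = 0.36 → q = 1×1.14×0.36 = 0.4104 m³/s
Panel 4-5: Δb = 3.3 m, d̄ = (1.35+0.00)/2 = 0.675, v̄ = (0.45+0.00)/2 = 0.225 → q = 3.3×0.675×0.225 = 0.5012 m³/s
Q = Σ q = 4.072 m³/s

4.07 m³/s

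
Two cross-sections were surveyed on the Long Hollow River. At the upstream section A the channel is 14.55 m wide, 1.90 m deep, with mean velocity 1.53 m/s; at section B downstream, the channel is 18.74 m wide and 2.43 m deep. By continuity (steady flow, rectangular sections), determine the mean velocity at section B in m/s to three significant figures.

0.929 m/s

Q = A₁V₁ = (14.55×1.90) × 1.53 = 42.30 m³/s
A₂ = 18.74 × 2.43 = 45.54 m²
V₂ = Q/A₂ = 42.30/45.54 = 0.9288 m/s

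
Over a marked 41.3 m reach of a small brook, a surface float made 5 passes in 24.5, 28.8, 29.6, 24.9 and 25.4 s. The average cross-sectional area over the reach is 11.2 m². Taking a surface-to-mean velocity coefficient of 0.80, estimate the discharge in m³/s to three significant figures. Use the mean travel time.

t̄ = (24.5 + 28.8 + 29.6 + 24.9 + 25.4) / 5 = 26.64 s
v_surface = L / t̄ = 41.3 / 26.64 = 1.550 m/s
v_mean = 0.80 × 1.550 = 1.240 m/s
Q = A × v_mean = 11.2 × 1.240 = 13.89 m³/s

13.9 m³/s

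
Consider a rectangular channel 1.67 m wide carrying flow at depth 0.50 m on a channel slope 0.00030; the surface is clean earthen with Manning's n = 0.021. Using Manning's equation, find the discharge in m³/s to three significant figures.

A = b·y = 1.67 × 0.50 = 0.8350 m²
P = b + 2y = 1.67 + 2×0.50 = 2.670 m
R = A/P = 0.8350/2.670 = 0.3127 m
Q = (1/n)·A·R^(2/3)·S^(1/2) = (1/0.021) × 0.8350 × 0.3127^(2/3) × 0.00030^(1/2) = 0.3173 m³/s

0.317 m³/s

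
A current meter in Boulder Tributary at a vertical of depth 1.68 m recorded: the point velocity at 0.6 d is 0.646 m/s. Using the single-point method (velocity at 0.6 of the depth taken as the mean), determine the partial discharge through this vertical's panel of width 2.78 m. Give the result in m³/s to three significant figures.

3.02 m³/s

v̄ = v₀.₆ = 0.646 m/s
q = v̄ × d × w = 0.6460 × 1.68 × 2.78 = 3.017 m³/s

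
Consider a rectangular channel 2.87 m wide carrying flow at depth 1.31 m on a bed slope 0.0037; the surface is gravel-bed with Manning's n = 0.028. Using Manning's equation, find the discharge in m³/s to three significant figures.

A = b·y = 2.87 × 1.31 = 3.760 m²
P = b + 2y = 2.87 + 2×1.31 = 5.490 m
R = A/P = 3.760/5.490 = 0.6848 m
Q = (1/n)·A·R^(2/3)·S^(1/2) = (1/0.028) × 3.760 × 0.6848^(2/3) × 0.0037^(1/2) = 6.346 m³/s

6.35 m³/s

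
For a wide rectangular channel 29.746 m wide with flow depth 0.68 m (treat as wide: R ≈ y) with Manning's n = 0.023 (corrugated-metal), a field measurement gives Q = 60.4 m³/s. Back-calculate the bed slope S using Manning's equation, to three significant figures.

A = b·y = 29.746 × 0.68 = 20.23 m²
Wide channel: R ≈ y = 0.68 m
S = (Q·n / (1·A·R^(2/3)))² = (60.4×0.023 / (1×20.23×0.7733))² = 0.007888

0.00789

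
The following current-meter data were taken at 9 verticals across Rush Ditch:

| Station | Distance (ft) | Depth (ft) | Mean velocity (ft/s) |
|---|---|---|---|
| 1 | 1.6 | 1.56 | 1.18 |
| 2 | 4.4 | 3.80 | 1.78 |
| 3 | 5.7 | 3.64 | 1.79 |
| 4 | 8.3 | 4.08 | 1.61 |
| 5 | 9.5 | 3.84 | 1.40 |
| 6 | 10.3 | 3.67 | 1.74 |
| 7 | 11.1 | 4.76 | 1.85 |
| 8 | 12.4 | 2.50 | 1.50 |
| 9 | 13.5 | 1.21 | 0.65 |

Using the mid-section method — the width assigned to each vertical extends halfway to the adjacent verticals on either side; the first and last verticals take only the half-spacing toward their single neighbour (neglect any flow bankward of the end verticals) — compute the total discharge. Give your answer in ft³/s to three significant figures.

66.3 ft³/s

w_1 = (4.4 − 1.6)/2 = 1.4 ft; q_1 = 1.18 × 1.56 × 1.4 = 2.577 ft³/s
w_2 = (5.7 − 1.6)/2 = 2.05 ft; q_2 = 1.78 × 3.80 × 2.05 = 13.87 ft³/s
w_3 = (8.3 − 4.4)/2 = 1.95 ft; q_3 = 1.79 × 3.64 × 1.95 = 12.71 ft³/s
w_4 = (9.5 − 5.7)/2 = 1.9 ft; q_4 = 1.61 × 4.08 × 1.9 = 12.48 ft³/s
w_5 = (10.3 − 8.3)/2 = 1 ft; q_5 = 1.40 × 3.84 × 1 = 5.376 ft³/s
w_6 = (11.1 − 9.5)/2 = 0.8 ft; q_6 = 1.74 × 3.67 × 0.8 = 5.109 ft³/s
w_7 = (12.4 − 10.3)/2 = 1.05 ft; q_7 = 1.85 × 4.76 × 1.05 = 9.246 ft³/s
w_8 = (13.5 − 11.1)/2 = 1.2 ft; q_8 = 1.50 × 2.50 × 1.2 = 4.500 ft³/s
w_9 = (13.5 − 12.4)/2 = 0.55 ft; q_9 = 0.65 × 1.21 × 0.55 = 0.4326 ft³/s
Q = Σ qᵢ = 66.29 ft³/s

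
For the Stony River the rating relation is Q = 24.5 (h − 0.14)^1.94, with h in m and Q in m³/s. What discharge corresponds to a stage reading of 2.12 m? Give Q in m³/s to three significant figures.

92.2 m³/s

Q = 24.5 × (2.12 − 0.14)^1.94 = 24.5 × 1.98^1.94 = 92.19 m³/s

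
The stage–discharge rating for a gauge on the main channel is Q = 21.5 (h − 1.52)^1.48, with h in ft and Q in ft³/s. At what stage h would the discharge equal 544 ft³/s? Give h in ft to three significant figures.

10.4 ft

h − h₀ = (Q/C)^(1/b) = (544/21.5)^(1/1.48) = 8.873 ft
h = 1.52 + 8.873 = 10.39 ft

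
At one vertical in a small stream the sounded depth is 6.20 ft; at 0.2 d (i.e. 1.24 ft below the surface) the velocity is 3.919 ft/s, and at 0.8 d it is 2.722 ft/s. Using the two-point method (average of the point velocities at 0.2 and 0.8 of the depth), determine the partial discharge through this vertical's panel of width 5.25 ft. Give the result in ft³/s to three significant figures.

v̄ = (3.919 + 2.722) / 2 = 3.321 ft/s
q = v̄ × d × w = 3.321 × 6.20 × 5.25 = 108.1 ft³/s

108 ft³/s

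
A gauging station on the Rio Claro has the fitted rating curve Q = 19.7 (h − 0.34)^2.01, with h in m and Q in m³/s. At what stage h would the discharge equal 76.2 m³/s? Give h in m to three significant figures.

h − h₀ = (Q/C)^(1/b) = (76.2/19.7)^(1/2.01) = 1.960 m
h = 0.34 + 1.960 = 2.300 m

2.30 m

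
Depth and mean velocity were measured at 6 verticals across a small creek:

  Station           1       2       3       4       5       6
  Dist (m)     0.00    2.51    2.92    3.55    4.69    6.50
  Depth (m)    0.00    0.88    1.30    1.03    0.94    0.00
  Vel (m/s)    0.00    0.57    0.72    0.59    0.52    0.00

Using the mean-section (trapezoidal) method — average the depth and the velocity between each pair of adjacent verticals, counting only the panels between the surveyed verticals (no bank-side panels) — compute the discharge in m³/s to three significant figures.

1.93 m³/s

Panel 1-2: Δb = 2.51 m, d̄ = (0.00+0.88)/2 = 0.44, v̄ = (0.00+0.57)/2 = 0.285 → q = 2.51×0.44×0.285 = 0.3148 m³/s
Panel 2-3: Δb = 0.41 m, d̄ = (0.88+1.30)/2 = 1.09, v̄ = (0.57+0.72)/2 = 0.645 → q = 0.41×1.09×0.645 = 0.2883 m³/s
Panel 3-4: Δb = 0.63 m, d̄ = (1.30+1.03)/2 = 1.165, v̄ = (0.72+0.59)/2 = 0.655 → q = 0.63×1.165×0.655 = 0.4807 m³/s
Panel 4-5: Δb = 1.14 m, d̄ = (1.03+0.94)/2 = 0.985, v̄ = (0.59+0.52)/2 = 0.555 → q = 1.14×0.985×0.555 = 0.6232 m³/s
Panel 5-6: Δb = 1.81 m, d̄ = (0.94+0.00)/2 = 0.47, v̄ = (0.52+0.00)/2 = 0.26 → q = 1.81×0.47×0.26 = 0.2212 m³/s
Q = Σ q = 1.928 m³/s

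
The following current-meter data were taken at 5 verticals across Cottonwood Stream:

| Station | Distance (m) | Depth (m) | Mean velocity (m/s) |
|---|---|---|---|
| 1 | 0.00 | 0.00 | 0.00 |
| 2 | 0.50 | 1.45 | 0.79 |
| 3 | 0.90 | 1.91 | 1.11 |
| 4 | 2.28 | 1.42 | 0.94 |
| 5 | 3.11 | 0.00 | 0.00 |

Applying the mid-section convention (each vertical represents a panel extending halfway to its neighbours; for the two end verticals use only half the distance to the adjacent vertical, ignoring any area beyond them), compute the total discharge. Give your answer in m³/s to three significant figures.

w_2 = (0.90 − 0.00)/2 = 0.45 m; q_2 = 0.79 × 1.45 × 0.45 = 0.5155 m³/s
w_3 = (2.28 − 0.50)/2 = 0.89 m; q_3 = 1.11 × 1.91 × 0.89 = 1.887 m³/s
w_4 = (3.11 − 0.90)/2 = 1.105 m; q_4 = 0.94 × 1.42 × 1.105 = 1.475 m³/s
Stations 1, 5 contribute zero (depth or velocity is 0).
Q = Σ qᵢ = 3.877 m³/s

3.88 m³/s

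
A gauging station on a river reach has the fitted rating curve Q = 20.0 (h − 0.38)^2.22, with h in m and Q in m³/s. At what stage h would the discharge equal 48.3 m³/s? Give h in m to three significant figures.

h − h₀ = (Q/C)^(1/b) = (48.3/20.0)^(1/2.22) = 1.488 m
h = 0.38 + 1.488 = 1.868 m

1.87 m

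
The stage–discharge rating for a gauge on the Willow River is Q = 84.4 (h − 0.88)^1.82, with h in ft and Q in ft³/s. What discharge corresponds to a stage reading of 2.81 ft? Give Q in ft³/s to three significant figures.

279 ft³/s

Q = 84.4 × (2.81 − 0.88)^1.82 = 84.4 × 1.93^1.82 = 279.3 ft³/s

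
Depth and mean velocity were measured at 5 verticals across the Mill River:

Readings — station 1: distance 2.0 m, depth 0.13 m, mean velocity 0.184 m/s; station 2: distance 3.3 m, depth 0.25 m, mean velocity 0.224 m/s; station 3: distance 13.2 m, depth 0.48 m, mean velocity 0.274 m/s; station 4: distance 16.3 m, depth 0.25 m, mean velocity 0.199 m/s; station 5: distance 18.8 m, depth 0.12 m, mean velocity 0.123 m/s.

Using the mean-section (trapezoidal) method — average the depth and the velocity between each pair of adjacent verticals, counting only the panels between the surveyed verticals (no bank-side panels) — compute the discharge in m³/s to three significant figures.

1.29 m³/s

Panel 1-2: Δb = 1.3 m, d̄ = (0.13+0.25)/2 = 0.19, v̄ = (0.184+0.224)/2 = 0.204 → q = 1.3×0.19×0.204 = 0.05039 m³/s
Panel 2-3: Δb = 9.9 m, d̄ = (0.25+0.48)/2 = 0.365, v̄ = (0.224+0.274)/2 = 0.249 → q = 9.9×0.365×0.249 = 0.8998 m³/s
Panel 3-4: Δb = 3.1 m, d̄ = (0.48+0.25)/2 = 0.365, v̄ = (0.274+0.199)/2 = 0.2365 → q = 3.1×0.365×0.2365 = 0.2676 m³/s
Panel 4-5: Δb = 2.5 m, d̄ = (0.25+0.12)/2 = 0.185, v̄ = (0.199+0.123)/2 = 0.161 → q = 2.5×0.185×0.161 = 0.07446 m³/s
Q = Σ q = 1.292 m³/s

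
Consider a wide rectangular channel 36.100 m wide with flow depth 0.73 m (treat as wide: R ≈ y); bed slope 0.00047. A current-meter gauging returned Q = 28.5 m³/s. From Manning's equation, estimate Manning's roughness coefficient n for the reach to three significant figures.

0.0163

A = b·y = 36.100 × 0.73 = 26.35 m²
Wide channel: R ≈ y = 0.73 m
n = (1/Q)·A·R^(2/3)·S^(1/2) = (1/28.5) × 26.35 × 0.8107 × 0.02168 = 0.01625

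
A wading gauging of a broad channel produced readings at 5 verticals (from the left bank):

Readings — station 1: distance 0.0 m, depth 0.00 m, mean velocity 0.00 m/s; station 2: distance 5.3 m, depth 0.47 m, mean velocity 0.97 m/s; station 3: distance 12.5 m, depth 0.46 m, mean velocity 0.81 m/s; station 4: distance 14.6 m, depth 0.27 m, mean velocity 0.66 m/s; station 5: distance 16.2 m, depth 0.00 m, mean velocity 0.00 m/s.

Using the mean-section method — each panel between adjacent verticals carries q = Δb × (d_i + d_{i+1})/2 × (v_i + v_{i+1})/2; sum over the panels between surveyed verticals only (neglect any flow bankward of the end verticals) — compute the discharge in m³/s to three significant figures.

4.22 m³/s

Panel 1-2: Δb = 5.3 m, d̄ = (0.00+0.47)/2 = 0.235, v̄ = (0.00+0.97)/2 = 0.485 → q = 5.3×0.235×0.485 = 0.6041 m³/s
Panel 2-3: Δb = 7.2 m, d̄ = (0.47+0.46)/2 = 0.465, v̄ = (0.97+0.81)/2 = 0.89 → q = 7.2×0.465×0.89 = 2.980 m³/s
Panel 3-4: Δb = 2.1 m, d̄ = (0.46+0.27)/2 = 0.365, v̄ = (0.81+0.66)/2 = 0.735 → q = 2.1×0.365×0.735 = 0.5634 m³/s
Panel 4-5: Δb = 1.6 m, d̄ = (0.27+0.00)/2 = 0.135, v̄ = (0.66+0.00)/2 = 0.33 → q = 1.6×0.135×0.33 = 0.07128 m³/s
Q = Σ q = 4.218 m³/s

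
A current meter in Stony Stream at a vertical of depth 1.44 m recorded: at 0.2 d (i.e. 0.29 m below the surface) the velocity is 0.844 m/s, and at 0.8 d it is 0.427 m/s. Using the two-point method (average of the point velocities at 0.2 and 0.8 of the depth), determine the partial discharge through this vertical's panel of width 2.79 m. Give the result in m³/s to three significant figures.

v̄ = (0.844 + 0.427) / 2 = 0.6355 m/s
q = v̄ × d × w = 0.6355 × 1.44 × 2.79 = 2.553 m³/s

2.55 m³/s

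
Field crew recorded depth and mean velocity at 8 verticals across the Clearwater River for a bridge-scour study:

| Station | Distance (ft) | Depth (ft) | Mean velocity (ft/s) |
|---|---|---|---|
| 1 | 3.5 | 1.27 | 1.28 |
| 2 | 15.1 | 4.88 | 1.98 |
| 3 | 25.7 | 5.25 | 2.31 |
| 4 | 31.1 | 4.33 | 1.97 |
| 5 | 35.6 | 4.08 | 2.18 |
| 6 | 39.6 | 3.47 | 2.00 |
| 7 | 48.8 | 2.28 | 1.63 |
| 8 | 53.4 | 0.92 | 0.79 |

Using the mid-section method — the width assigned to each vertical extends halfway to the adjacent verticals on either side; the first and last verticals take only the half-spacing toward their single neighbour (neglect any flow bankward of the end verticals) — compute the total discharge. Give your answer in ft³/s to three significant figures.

w_1 = (15.1 − 3.5)/2 = 5.8 ft; q_1 = 1.28 × 1.27 × 5.8 = 9.428 ft³/s
w_2 = (25.7 − 3.5)/2 = 11.1 ft; q_2 = 1.98 × 4.88 × 11.1 = 107.3 ft³/s
w_3 = (31.1 − 15.1)/2 = 8 ft; q_3 = 2.31 × 5.25 × 8 = 97.02 ft³/s
w_4 = (35.6 − 25.7)/2 = 4.95 ft; q_4 = 1.97 × 4.33 × 4.95 = 42.22 ft³/s
w_5 = (39.6 − 31.1)/2 = 4.25 ft; q_5 = 2.18 × 4.08 × 4.25 = 37.80 ft³/s
w_6 = (48.8 − 35.6)/2 = 6.6 ft; q_6 = 2.00 × 3.47 × 6.6 = 45.80 ft³/s
w_7 = (53.4 − 39.6)/2 = 6.9 ft; q_7 = 1.63 × 2.28 × 6.9 = 25.64 ft³/s
w_8 = (53.4 − 48.8)/2 = 2.3 ft; q_8 = 0.79 × 0.92 × 2.3 = 1.672 ft³/s
Q = Σ qᵢ = 366.8 ft³/s

367 ft³/s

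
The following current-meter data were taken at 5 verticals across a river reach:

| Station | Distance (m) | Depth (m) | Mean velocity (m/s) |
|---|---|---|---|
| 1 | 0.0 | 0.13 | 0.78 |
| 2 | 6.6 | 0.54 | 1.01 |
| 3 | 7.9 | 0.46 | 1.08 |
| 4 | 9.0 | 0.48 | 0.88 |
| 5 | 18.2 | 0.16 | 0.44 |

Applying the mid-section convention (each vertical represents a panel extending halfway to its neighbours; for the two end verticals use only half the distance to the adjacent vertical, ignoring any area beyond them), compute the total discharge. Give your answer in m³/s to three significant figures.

5.58 m³/s

w_1 = (6.6 − 0.0)/2 = 3.3 m; q_1 = 0.78 × 0.13 × 3.3 = 0.3346 m³/s
w_2 = (7.9 − 0.0)/2 = 3.95 m; q_2 = 1.01 × 0.54 × 3.95 = 2.154 m³/s
w_3 = (9.0 − 6.6)/2 = 1.2 m; q_3 = 1.08 × 0.46 × 1.2 = 0.5962 m³/s
w_4 = (18.2 − 7.9)/2 = 5.15 m; q_4 = 0.88 × 0.48 × 5.15 = 2.175 m³/s
w_5 = (18.2 − 9.0)/2 = 4.6 m; q_5 = 0.44 × 0.16 × 4.6 = 0.3238 m³/s
Q = Σ qᵢ = 5.584 m³/s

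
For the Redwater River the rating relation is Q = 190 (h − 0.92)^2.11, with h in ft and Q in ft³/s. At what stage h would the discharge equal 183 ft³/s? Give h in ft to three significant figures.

h − h₀ = (Q/C)^(1/b) = (183/190)^(1/2.11) = 0.9824 ft
h = 0.92 + 0.9824 = 1.902 ft

1.90 ft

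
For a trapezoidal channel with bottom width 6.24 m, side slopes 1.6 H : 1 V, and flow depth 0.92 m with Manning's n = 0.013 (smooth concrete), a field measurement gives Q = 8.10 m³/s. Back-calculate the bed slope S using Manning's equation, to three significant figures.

A = (b + z·y)·y = (6.24 + 1.6×0.92)×0.92 = 7.095 m²
P = b + 2y√(1+z²) = 6.24 + 2×0.92×√(1+1.6²) = 9.712 m
R = A/P = 7.095/9.712 = 0.7306 m
S = (Q·n / (1·A·R^(2/3)))² = (8.10×0.013 / (1×7.095×0.8112))² = 0.0003348

0.000335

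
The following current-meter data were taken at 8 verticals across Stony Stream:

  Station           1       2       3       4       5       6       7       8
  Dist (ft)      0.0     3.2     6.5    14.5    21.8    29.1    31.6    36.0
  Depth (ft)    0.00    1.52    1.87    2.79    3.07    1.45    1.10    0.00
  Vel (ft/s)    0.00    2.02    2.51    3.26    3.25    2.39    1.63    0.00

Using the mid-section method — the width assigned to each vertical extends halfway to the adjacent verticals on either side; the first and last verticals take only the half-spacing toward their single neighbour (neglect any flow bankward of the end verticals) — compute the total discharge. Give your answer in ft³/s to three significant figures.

202 ft³/s

w_2 = (6.5 − 0.0)/2 = 3.25 ft; q_2 = 2.02 × 1.52 × 3.25 = 9.979 ft³/s
w_3 = (14.5 − 3.2)/2 = 5.65 ft; q_3 = 2.51 × 1.87 × 5.65 = 26.52 ft³/s
w_4 = (21.8 − 6.5)/2 = 7.65 ft; q_4 = 3.26 × 2.79 × 7.65 = 69.58 ft³/s
w_5 = (29.1 − 14.5)/2 = 7.3 ft; q_5 = 3.25 × 3.07 × 7.3 = 72.84 ft³/s
w_6 = (31.6 − 21.8)/2 = 4.9 ft; q_6 = 2.39 × 1.45 × 4.9 = 16.98 ft³/s
w_7 = (36.0 − 29.1)/2 = 3.45 ft; q_7 = 1.63 × 1.10 × 3.45 = 6.186 ft³/s
Stations 1, 8 contribute zero (depth or velocity is 0).
Q = Σ qᵢ = 202.1 ft³/s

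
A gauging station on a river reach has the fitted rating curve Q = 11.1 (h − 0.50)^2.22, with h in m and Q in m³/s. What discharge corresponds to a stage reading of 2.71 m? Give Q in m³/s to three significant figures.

Q = 11.1 × (2.71 − 0.50)^2.22 = 11.1 × 2.21^2.22 = 64.55 m³/s

64.5 m³/s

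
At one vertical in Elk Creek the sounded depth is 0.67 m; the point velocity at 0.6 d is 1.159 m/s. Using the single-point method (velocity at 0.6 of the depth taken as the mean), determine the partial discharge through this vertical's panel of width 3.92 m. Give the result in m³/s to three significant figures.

3.04 m³/s

v̄ = v₀.₆ = 1.159 m/s
q = v̄ × d × w = 1.159 × 0.67 × 3.92 = 3.044 m³/s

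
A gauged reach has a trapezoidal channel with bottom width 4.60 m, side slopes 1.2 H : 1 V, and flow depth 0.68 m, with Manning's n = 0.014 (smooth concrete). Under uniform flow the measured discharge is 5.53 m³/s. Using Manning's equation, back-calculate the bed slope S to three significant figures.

A = (b + z·y)·y = (4.60 + 1.2×0.68)×0.68 = 3.683 m²
P = b + 2y√(1+z²) = 4.60 + 2×0.68×√(1+1.2²) = 6.724 m
R = A/P = 3.683/6.724 = 0.5477 m
S = (Q·n / (1·A·R^(2/3)))² = (5.53×0.014 / (1×3.683×0.6694))² = 0.0009862

0.000986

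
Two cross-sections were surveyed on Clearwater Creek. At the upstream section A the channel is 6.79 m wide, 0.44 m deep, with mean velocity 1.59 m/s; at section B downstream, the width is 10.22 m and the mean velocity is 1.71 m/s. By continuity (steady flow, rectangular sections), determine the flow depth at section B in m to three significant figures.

0.272 m

Q = A₁V₁ = (6.79×0.44) × 1.59 = 4.750 m³/s
d₂ = Q/(b₂ V₂) = 4.750/(10.22×1.71) = 0.2718 m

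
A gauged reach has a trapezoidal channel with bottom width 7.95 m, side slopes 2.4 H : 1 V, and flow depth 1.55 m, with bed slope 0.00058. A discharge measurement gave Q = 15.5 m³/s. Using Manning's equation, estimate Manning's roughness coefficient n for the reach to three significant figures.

0.0305

A = (b + z·y)·y = (7.95 + 2.4×1.55)×1.55 = 18.09 m²
P = b + 2y√(1+z²) = 7.95 + 2×1.55×√(1+2.4²) = 16.01 m
R = A/P = 18.09/16.01 = 1.130 m
n = (1/Q)·A·R^(2/3)·S^(1/2) = (1/15.5) × 18.09 × 1.085 × 0.02408 = 0.03049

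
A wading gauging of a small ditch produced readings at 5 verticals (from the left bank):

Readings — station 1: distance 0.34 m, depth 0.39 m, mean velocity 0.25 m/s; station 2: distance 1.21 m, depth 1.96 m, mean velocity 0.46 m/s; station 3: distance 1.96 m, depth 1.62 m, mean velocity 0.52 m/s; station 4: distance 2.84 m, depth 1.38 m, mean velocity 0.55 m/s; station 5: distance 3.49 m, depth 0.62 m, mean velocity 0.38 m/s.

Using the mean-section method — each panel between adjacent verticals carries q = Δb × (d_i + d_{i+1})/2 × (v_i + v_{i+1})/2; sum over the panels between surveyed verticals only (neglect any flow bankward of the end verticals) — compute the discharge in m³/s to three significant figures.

Panel 1-2: Δb = 0.87 m, d̄ = (0.39+1.96)/2 = 1.175, v̄ = (0.25+0.46)/2 = 0.355 → q = 0.87×1.175×0.355 = 0.3629 m³/s
Panel 2-3: Δb = 0.75 m, d̄ = (1.96+1.62)/2 = 1.79, v̄ = (0.46+0.52)/2 = 0.49 → q = 0.75×1.79×0.49 = 0.6578 m³/s
Panel 3-4: Δb = 0.88 m, d̄ = (1.62+1.38)/2 = 1.5, v̄ = (0.52+0.55)/2 = 0.535 → q = 0.88×1.5×0.535 = 0.7062 m³/s
Panel 4-5: Δb = 0.65 m, d̄ = (1.38+0.62)/2 = 1, v̄ = (0.55+0.38)/2 = 0.465 → q = 0.65×1×0.465 = 0.3023 m³/s
Q = Σ q = 2.029 m³/s

2.03 m³/s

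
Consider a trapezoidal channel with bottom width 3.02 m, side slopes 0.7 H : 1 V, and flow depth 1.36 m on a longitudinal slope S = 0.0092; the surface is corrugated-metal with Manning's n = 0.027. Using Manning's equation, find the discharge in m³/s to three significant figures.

A = (b + z·y)·y = (3.02 + 0.7×1.36)×1.36 = 5.402 m²
P = b + 2y√(1+z²) = 3.02 + 2×1.36×√(1+0.7²) = 6.340 m
R = A/P = 5.402/6.340 = 0.8520 m
Q = (1/n)·A·R^(2/3)·S^(1/2) = (1/0.027) × 5.402 × 0.8520^(2/3) × 0.0092^(1/2) = 17.25 m³/s

17.2 m³/s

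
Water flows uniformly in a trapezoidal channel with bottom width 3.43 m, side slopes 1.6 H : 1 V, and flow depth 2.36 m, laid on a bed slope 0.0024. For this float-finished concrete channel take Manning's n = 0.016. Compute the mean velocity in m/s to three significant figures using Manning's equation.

A = (b + z·y)·y = (3.43 + 1.6×2.36)×2.36 = 17.01 m²
P = b + 2y√(1+z²) = 3.43 + 2×2.36×√(1+1.6²) = 12.34 m
R = A/P = 17.01/12.34 = 1.379 m
Q = (1/n)·A·R^(2/3)·S^(1/2) = (1/0.016) × 17.01 × 1.379^(2/3) × 0.0024^(1/2) = 64.50 m³/s
V = Q/A = 64.50/17.01 = 3.793 m/s

3.79 m/s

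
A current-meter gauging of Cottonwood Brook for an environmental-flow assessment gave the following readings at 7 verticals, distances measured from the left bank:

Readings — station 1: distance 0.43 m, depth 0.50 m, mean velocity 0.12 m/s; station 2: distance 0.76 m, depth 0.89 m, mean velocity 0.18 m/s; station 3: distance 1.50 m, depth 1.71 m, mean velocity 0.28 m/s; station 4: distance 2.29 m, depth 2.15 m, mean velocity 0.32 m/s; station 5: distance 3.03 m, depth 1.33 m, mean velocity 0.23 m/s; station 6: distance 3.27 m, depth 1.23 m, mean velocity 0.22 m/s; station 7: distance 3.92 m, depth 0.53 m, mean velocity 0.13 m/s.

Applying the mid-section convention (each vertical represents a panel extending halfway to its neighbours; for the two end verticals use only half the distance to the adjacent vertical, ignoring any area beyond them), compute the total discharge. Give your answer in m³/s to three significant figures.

w_1 = (0.76 − 0.43)/2 = 0.165 m; q_1 = 0.12 × 0.50 × 0.165 = 0.009900 m³/s
w_2 = (1.50 − 0.43)/2 = 0.535 m; q_2 = 0.18 × 0.89 × 0.535 = 0.08571 m³/s
w_3 = (2.29 − 0.76)/2 = 0.765 m; q_3 = 0.28 × 1.71 × 0.765 = 0.3663 m³/s
w_4 = (3.03 − 1.50)/2 = 0.765 m; q_4 = 0.32 × 2.15 × 0.765 = 0.5263 m³/s
w_5 = (3.27 − 2.29)/2 = 0.49 m; q_5 = 0.23 × 1.33 × 0.49 = 0.1499 m³/s
w_6 = (3.92 − 3.03)/2 = 0.445 m; q_6 = 0.22 × 1.23 × 0.445 = 0.1204 m³/s
w_7 = (3.92 − 3.27)/2 = 0.325 m; q_7 = 0.13 × 0.53 × 0.325 = 0.02239 m³/s
Q = Σ qᵢ = 1.281 m³/s

1.28 m³/s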